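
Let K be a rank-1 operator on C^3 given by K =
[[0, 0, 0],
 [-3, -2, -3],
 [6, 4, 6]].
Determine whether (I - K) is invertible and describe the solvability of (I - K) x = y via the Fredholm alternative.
(I - K) is invertible (det(I - K) = -3 ≠ 0), so for every y in C^3 the equation (I - K) x = y has a unique solution.

K has rank 1, so it is an outer product K = u v^T: every row of K is a multiple of one row vector. Reading off the entries, u = (0, 1, -2) and v = (-3, -2, -3) (row i of K equals u_i·v^T). A rank-one matrix u v^T satisfies K u = u (v·u) and kills the (2)-dimensional subspace v^⊥, so its characteristic polynomial is lambda^2 (lambda - v·u) with v·u = tr K = 4. Hence the eigenvalues of I - K are 1 (multiplicity 2) and 1 - (4) = -3, so det(I - K) = -3. (Direct check: I - K =
[[1, 0, 0],
 [3, 3, 3],
 [-6, -4, -5]]
has determinant -3.) The finite-dimensional Fredholm alternative says: either (I - K) is invertible, or ker(I - K) ≠ {0} and then range(I - K) = ker((I - K)^*)^⊥, with dim ker(I - K) = dim ker((I - K)^*). Since det(I - K) ≠ 0, 1 is not an eigenvalue of K and ker(I - K) = {0}, so we are in the first case: for every y there is a unique x = (I - K)^(-1) y. Explicitly, by the Sherman–Morrison formula, (I - u v^T)^(-1) = I + u v^T/(1 - v·u), i.e. (I - K)^(-1) = I + K/(-3).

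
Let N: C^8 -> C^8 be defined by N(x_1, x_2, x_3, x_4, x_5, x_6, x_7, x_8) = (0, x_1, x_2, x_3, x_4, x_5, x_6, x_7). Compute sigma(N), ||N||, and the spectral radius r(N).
sigma(N) = {0}; ||N|| = 1; r(N) = 0. (N is nilpotent with N^8 = 0.)

On C^8, N is a strictly lower-triangular matrix with 1 on the subdiagonal and zeros elsewhere, so its characteristic polynomial is lambda^8 and every eigenvalue is 0: sigma(N) = {0}. For the operator norm, N e_i = e_{i+1} for i = 1, ..., 7 and N e_8 = 0, so the singular values of N are 1 (with multiplicity 7) and 0; hence ||N|| = 1. The spectral radius r(N) = max|lambda| = 0. Note ||N|| > r(N) — characteristic of non-normal nilpotent operators. Indeed N^8 = 0.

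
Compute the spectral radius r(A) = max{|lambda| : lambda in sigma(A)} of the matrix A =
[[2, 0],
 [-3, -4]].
r(A) = 4

The eigenvalues of A are the roots of its characteristic polynomial. With M = A (coefficients from the trace and determinant):
  p(λ) = det(λ I - M) = λ^2 + 2λ - 8.
For λ^2 + 2λ - 8 the discriminant is 36. It is a perfect square (6^2), so the roots are rational: λ = (-2 ± 6)/2 = 2, -4.
Thus the eigenvalues (to 4 decimals) are 2 (modulus 2); -4 (modulus 4). The spectral radius is the largest modulus: r(A) = 4. (Cross-check: r(A) ≤ ||A||_2 ≈ 5.1569; equality holds whenever A is normal, though it can also hold for some non-normal A.)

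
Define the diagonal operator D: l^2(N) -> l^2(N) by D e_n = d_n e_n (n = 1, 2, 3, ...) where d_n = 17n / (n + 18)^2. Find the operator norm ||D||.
||D|| = 17/72 (attained at n = 18)

For D diagonal, ||D|| = sup_n |d_n|. Treat f(x) = 17x / (x + 18)^2 for real x > 0. By the quotient rule, f'(x) = 17(18 - x)/(x + 18)^3, which is positive for x < 18 and negative for x > 18. So f has a unique maximum at x = 18, and since 18 is a positive integer, the supremum over n ≥ 1 is attained at n = 18: d_18 = 17·18/(18 + 18)^2 = 17·18/1296 = 17/72. Hence ||D|| = 17/72.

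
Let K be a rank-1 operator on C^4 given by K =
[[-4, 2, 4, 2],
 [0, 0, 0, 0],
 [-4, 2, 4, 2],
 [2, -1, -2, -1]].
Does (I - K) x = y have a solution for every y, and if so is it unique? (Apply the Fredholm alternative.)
(I - K) is invertible (det(I - K) = 2 ≠ 0), so for every y in C^4 the equation (I - K) x = y has a unique solution.

K has rank 1, so it is an outer product K = u v^T: every row of K is a multiple of one row vector. Reading off the entries, u = (2, 0, 2, -1) and v = (-2, 1, 2, 1) (row i of K equals u_i·v^T). A rank-one matrix u v^T satisfies K u = u (v·u) and kills the (3)-dimensional subspace v^⊥, so its characteristic polynomial is lambda^3 (lambda - v·u) with v·u = tr K = -1. Hence the eigenvalues of I - K are 1 (multiplicity 3) and 1 - (-1) = 2, so det(I - K) = 2. (Direct check: I - K =
[[5, -2, -4, -2],
 [0, 1, 0, 0],
 [4, -2, -3, -2],
 [-2, 1, 2, 2]]
has determinant 2.) The finite-dimensional Fredholm alternative says: either (I - K) is invertible, or ker(I - K) ≠ {0} and then range(I - K) = ker((I - K)^*)^⊥, with dim ker(I - K) = dim ker((I - K)^*). Since det(I - K) ≠ 0, 1 is not an eigenvalue of K and ker(I - K) = {0}, so we are in the first case: for every y there is a unique x = (I - K)^(-1) y. Explicitly, by the Sherman–Morrison formula, (I - u v^T)^(-1) = I + u v^T/(1 - v·u), i.e. (I - K)^(-1) = I + K/(2).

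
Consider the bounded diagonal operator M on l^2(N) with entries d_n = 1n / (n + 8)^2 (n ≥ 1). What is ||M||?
||M|| = 1/32 (attained at n = 8)

For M diagonal, ||M|| = sup_n |d_n|. Treat f(x) = 1x / (x + 8)^2 for real x > 0. By the quotient rule, f'(x) = 1(8 - x)/(x + 8)^3, which is positive for x < 8 and negative for x > 8. So f has a unique maximum at x = 8, and since 8 is a positive integer, the supremum over n ≥ 1 is attained at n = 8: d_8 = 1·8/(8 + 8)^2 = 1·8/256 = 1/32. Hence ||M|| = 1/32.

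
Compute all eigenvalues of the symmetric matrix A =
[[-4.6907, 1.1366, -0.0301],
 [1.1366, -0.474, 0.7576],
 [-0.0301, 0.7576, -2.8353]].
sigma(A) ≈ {-5, -3, 0}

A is real symmetric, so its spectrum consists of real eigenvalues. Expanding the characteristic polynomial of the displayed matrix gives
  det(λ I - A) = p(λ) = λ^3 + (8)λ^2 + (15)λ + (0).
Solving p(λ) = 0 yields eigenvalues ≈ -5, -3, 0. (A is shown rounded to 4 decimals, so these recover the underlying integer eigenvalues to within that precision.)
Verification: the trace of A = -8 equals the sum of eigenvalues -8, and det(A) ≈ -0.0003 matches the eigenvalue product 0.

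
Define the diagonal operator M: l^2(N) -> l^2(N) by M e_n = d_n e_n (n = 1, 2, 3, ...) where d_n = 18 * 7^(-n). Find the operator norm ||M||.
||M|| = 18/7 (attained at n = 1)

For M diagonal, ||M|| = sup_n |d_n|. The sequence d_n = 18 * 7^(-n) is positive and strictly decreasing (ratio 7^(-1) < 1), so the supremum is d_1 = 18/7. Hence ||M|| = 18/7.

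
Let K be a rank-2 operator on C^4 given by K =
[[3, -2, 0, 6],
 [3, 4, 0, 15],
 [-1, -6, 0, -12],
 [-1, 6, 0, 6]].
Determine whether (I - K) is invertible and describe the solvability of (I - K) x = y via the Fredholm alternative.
(I - K) is invertible (det(I - K) = -36 ≠ 0), so for every y in C^4 the equation (I - K) x = y has a unique solution.

K has rank 2 and factors as K = U V^T = u1 v1^T + u2 v2^T with u1 = (1, -2, 3, -3), v1 = (0, -2, 0, -3), u2 = (-3, -3, 1, 1), v2 = (-1, 0, 0, -3) (multiplying out reproduces the displayed K). The nonzero eigenvalues of U V^T coincide with those of the 2 x 2 matrix G = V^T U = [[v1·u1, v1·u2], [v2·u1, v2·u2]] = [[13, 3], [8, 0]], and by the Sylvester determinant identity det(I_4 - U V^T) = det(I_2 - V^T U) = det([[-12, -3], [-8, 1]]) = (-12)(1) - (-3)(-8) = -36. (Direct check: I - K =
[[-2, 2, 0, -6],
 [-3, -3, 0, -15],
 [1, 6, 1, 12],
 [1, -6, 0, -5]]
has determinant -36.) The finite-dimensional Fredholm alternative says: either (I - K) is invertible, or ker(I - K) ≠ {0} and then range(I - K) = ker((I - K)^*)^⊥, with dim ker(I - K) = dim ker((I - K)^*). Since det(I - K) ≠ 0, 1 is not an eigenvalue of K and ker(I - K) = {0}, so we are in the first case: for every y there is a unique x = (I - K)^(-1) y. (Explicitly, by the Woodbury identity, (I - U V^T)^(-1) = I + U (I_2 - G)^(-1) V^T.)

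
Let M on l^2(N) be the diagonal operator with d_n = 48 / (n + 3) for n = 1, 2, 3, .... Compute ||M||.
||M|| = 12 (attained at n = 1)

For M diagonal, ||M|| = sup_n |d_n| = sup_n 48/(n + 3). This is positive and strictly decreasing in n, so the supremum is attained at n = 1: d_1 = 48/(1 + 3) = 12. Hence ||M|| = 12.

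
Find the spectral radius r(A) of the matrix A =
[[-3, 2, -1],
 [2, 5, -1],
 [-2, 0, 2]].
r(A) ≈ 5.6313

The eigenvalues of A are the roots of its characteristic polynomial. With M = A (coefficients from the trace, the sum of principal 2x2 minors, and det A):
  p(λ) = det(λ I - M) = λ^3 - 4λ^2 - 17λ + 44.
No integer candidate from the rational root theorem (±divisors of 44) is a root, so the roots are irrational. The cubic discriminant is Δ = 37124 > 0, so there are three distinct real roots. p(-4) = -16 and p(-3) = 32 have opposite signs, so a root lies in (-4, -3); Newton's method refines it to λ ≈ -3.7275. p(2) = 2 and p(3) = -16 have opposite signs, so a root lies in (2, 3); Newton's method refines it to λ ≈ 2.0962. p(5) = -16 and p(6) = 14 have opposite signs, so a root lies in (5, 6); Newton's method refines it to λ ≈ 5.6313. Check (Vieta): the three roots sum to 4, matching tr M = 4.
Thus the eigenvalues (to 4 decimals) are -3.7275 (modulus 3.7275); 2.0962 (modulus 2.0962); 5.6313 (modulus 5.6313). The spectral radius is the largest modulus: r(A) ≈ 5.6313. (Cross-check: r(A) ≤ ||A||_2 ≈ 5.6909; equality holds whenever A is normal, though it can also hold for some non-normal A.)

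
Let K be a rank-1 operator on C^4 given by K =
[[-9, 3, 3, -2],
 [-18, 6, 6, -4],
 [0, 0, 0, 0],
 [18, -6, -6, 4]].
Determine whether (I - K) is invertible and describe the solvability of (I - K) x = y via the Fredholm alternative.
(I - K) is singular (det(I - K) = 0, i.e. 1 ∈ sigma(K)). (I - K) x = y is solvable iff y ⊥ ker((I - K)^*) = span{(-9, 3, 3, -2)}, i.e. iff -9y_1 + 3y_2 + 3y_3 - 2y_4 = 0. When solvable, the solutions are x = y + c·(1, 2, 0, -2), c arbitrary (ker(I - K) = span{(1, 2, 0, -2)}, dimension 1).

K has rank 1, so it is an outer product K = u v^T: every row of K is a multiple of one row vector. Reading off the entries, u = (1, 2, 0, -2) and v = (-9, 3, 3, -2) (row i of K equals u_i·v^T). A rank-one matrix u v^T satisfies K u = u (v·u) and kills the (3)-dimensional subspace v^⊥, so its characteristic polynomial is lambda^3 (lambda - v·u) with v·u = tr K = 1. Hence the eigenvalues of I - K are 1 (multiplicity 3) and 1 - (1) = 0, so det(I - K) = 0. (Direct check: I - K =
[[10, -3, -3, 2],
 [18, -5, -6, 4],
 [0, 0, 1, 0],
 [-18, 6, 6, -3]]
has determinant 0.) So 1 is an eigenvalue of K and (I - K) is not invertible. The finite-dimensional Fredholm alternative says: either (I - K) is invertible, or ker(I - K) ≠ {0} and then range(I - K) = ker((I - K)^*)^⊥, with dim ker(I - K) = dim ker((I - K)^*). We are in the second case, so we need both kernels. Kernel of I - K: (I - K) u = u - u (v·u) = u - u = 0, so ker(I - K) = span{u} = span{(1, 2, 0, -2)} (it is exactly 1-dimensional because rank(I - K) = 3). Kernel of the adjoint: K is real, so (I - K)^* = I - K^T = I - v u^T, and (I - v u^T) v = v - v (u·v) = 0; hence ker((I - K)^*) = span{v} = span{(-9, 3, 3, -2)}. Therefore (I - K) x = y is solvable iff <y, v> = 0, i.e. iff -9y_1 + 3y_2 + 3y_3 - 2y_4 = 0. When this holds, K y = u (v·y) = 0, so (I - K) y = y and x = y is a particular solution; the full solution set is the line x = y + c·u = y + c·(1, 2, 0, -2), c ∈ C.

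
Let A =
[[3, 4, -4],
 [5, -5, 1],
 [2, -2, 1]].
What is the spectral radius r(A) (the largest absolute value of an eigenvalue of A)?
r(A) ≈ 6.043

The eigenvalues of A are the roots of its characteristic polynomial. With M = A (coefficients from the trace, the sum of principal 2x2 minors, and det A):
  p(λ) = det(λ I - M) = λ^3 + λ^2 - 27λ + 21.
No integer candidate from the rational root theorem (±divisors of 21) is a root, so the roots are irrational. The cubic discriminant is Δ = 57264 > 0, so there are three distinct real roots. p(-7) = -84 and p(-6) = 3 have opposite signs, so a root lies in (-7, -6); Newton's method refines it to λ ≈ -6.043. p(0) = 21 and p(1) = -4 have opposite signs, so a root lies in (0, 1); Newton's method refines it to λ ≈ 0.8236. p(4) = -7 and p(5) = 36 have opposite signs, so a root lies in (4, 5); Newton's method refines it to λ ≈ 4.2194. Check (Vieta): the three roots sum to -1, matching tr M = -1.
Thus the eigenvalues (to 4 decimals) are -6.043 (modulus 6.043); 0.8236 (modulus 0.8236); 4.2194 (modulus 4.2194). The spectral radius is the largest modulus: r(A) ≈ 6.043. (Cross-check: r(A) ≤ ||A||_2 ≈ 8.0314; equality holds whenever A is normal, though it can also hold for some non-normal A.)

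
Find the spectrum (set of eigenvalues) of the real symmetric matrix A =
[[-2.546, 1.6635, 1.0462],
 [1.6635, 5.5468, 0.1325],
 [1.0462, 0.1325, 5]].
sigma(A) ≈ {-3, 5, 6}

A is real symmetric, so its spectrum consists of real eigenvalues. Expanding the characteristic polynomial of the displayed matrix gives
  det(λ I - A) = p(λ) = λ^3 + (-8)λ^2 + (-3)λ + (90).
Solving p(λ) = 0 yields eigenvalues ≈ -3, 5, 6. (A is shown rounded to 4 decimals, so these recover the underlying integer eigenvalues to within that precision.)
Verification: the trace of A = 8 equals the sum of eigenvalues 8, and det(A) ≈ -90.0004 matches the eigenvalue product -90.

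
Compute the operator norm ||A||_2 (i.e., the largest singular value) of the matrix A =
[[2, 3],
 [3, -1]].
||A||_2 = sqrt((23 + sqrt(45))/2) ≈ 3.8541 (= sqrt(largest eigenvalue of A^T A))

||A||_2 = sigma_max(A) = sqrt(lambda_max(A^T A)). Form the symmetric matrix M = A^T A =
[[13, 3],
 [3, 10]].
Its characteristic polynomial (trace, determinant of M give the coefficients) is
  p(λ) = det(λ I - M) = λ^2 - 23λ + 121.
For λ^2 - 23λ + 121 the discriminant is 45. It is nonnegative but not a perfect square, so the roots are real and irrational: λ = (23 ± sqrt(45))/2 ≈ 14.8541, 8.1459.
So the eigenvalues of A^T A are ≈ 8.1459, 14.8541 (all ≥ 0, as they must be for A^T A). The largest is λ_max = (23 + sqrt(45))/2 ≈ 14.8541, hence ||A||_2 = sqrt(λ_max) = sqrt((23 + sqrt(45))/2) ≈ 3.8541.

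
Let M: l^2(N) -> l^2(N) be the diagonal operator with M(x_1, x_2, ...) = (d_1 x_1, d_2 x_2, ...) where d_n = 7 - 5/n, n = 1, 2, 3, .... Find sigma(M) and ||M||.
sigma(M) = {7 - 5/n : n ≥ 1} ∪ {7}; ||M|| = 7

A bounded diagonal operator on l^2 with diagonal entries d_n has spectrum equal to the closure of {d_n : n ≥ 1}: every d_n is an eigenvalue (with eigenvector e_n), so {d_n} ⊂ sigma(M); the spectrum is closed, so its closure is too; and for lambda not in the closure, (M - lambda I) has bounded inverse (the diagonal entries 1/(d_n - lambda) are bounded). For our sequence d_n = 7 - 5/n, n = 1, 2, 3, ...:
  - {d_n} = {7 - 5/n : n ≥ 1}; the only limit point is 7
  - closure = {7 - 5/n : n ≥ 1} ∪ {7}
For the norm: a diagonal operator has ||M|| = sup_n |d_n|. Here d_n = 7 - 5/n increases monotonically from d_1 = 2 toward 7, with all terms in [2, 7); so sup_n |d_n| = 7 (the supremum is the limit, not attained). So ||M|| = 7.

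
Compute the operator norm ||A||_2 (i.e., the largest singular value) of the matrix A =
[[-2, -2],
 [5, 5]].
||A||_2 = sqrt(58) ≈ 7.6158 (= sqrt(largest eigenvalue of A^T A))

||A||_2 = sigma_max(A) = sqrt(lambda_max(A^T A)). Form the symmetric matrix M = A^T A =
[[29, 29],
 [29, 29]].
Its characteristic polynomial (trace, determinant of M give the coefficients) is
  p(λ) = det(λ I - M) = λ^2 - 58λ.
For λ^2 - 58λ the discriminant is 3364. It is a perfect square (58^2), so the roots are rational: λ = (58 ± 58)/2 = 58, 0.
So the eigenvalues of A^T A are ≈ 0, 58 (all ≥ 0, as they must be for A^T A). The largest is λ_max = 58, hence ||A||_2 = sqrt(λ_max) = sqrt(58) ≈ 7.6158.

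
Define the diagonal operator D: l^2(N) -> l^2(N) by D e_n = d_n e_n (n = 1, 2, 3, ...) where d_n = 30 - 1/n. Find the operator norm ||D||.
||D|| = 30

For a diagonal operator on l^2 with entries d_n, ||D|| = sup_n |d_n|. Here d_1 = 29, d_2 = 59/2, ..., and d_n = 30 - 1/n increases monotonically toward 30. All terms lie in [29, 30), so |d_n| = d_n and the supremum is the limit 30, which is not attained by any individual d_n. Hence ||D|| = 30.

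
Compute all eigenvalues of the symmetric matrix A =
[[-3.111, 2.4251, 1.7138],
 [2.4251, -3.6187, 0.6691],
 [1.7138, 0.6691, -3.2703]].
sigma(A) ≈ {-6, -4, 0}

A is real symmetric, so its spectrum consists of real eigenvalues. Expanding the characteristic polynomial of the displayed matrix gives
  det(λ I - A) = p(λ) = λ^3 + (10)λ^2 + (24)λ + (0).
Solving p(λ) = 0 yields eigenvalues ≈ -6, -4, 0. (A is shown rounded to 4 decimals, so these recover the underlying integer eigenvalues to within that precision.)
Verification: the trace of A = -10 equals the sum of eigenvalues -10, and det(A) ≈ -0.0003 matches the eigenvalue product 0.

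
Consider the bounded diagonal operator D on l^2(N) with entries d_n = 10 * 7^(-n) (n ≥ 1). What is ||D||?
||D|| = 10/7 (attained at n = 1)

For D diagonal, ||D|| = sup_n |d_n|. The sequence d_n = 10 * 7^(-n) is positive and strictly decreasing (ratio 7^(-1) < 1), so the supremum is d_1 = 10/7. Hence ||D|| = 10/7.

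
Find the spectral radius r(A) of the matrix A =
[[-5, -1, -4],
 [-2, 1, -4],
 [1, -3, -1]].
r(A) = (2 + sqrt(72))/2 ≈ 5.2426

The eigenvalues of A are the roots of its characteristic polynomial. With M = A (coefficients from the trace, the sum of principal 2x2 minors, and det A):
  p(λ) = det(λ I - M) = λ^3 + 5λ^2 - 11λ - 51.
By the rational root theorem any rational root is an integer divisor of 51. Testing λ = -3: p(-3) = -27 + 45 + 33 - 51 = 0, so λ = -3 is a root. Dividing out (λ + 3) leaves p(λ) = (λ + 3)(λ^2 + 2λ - 17). For λ^2 + 2λ - 17 the discriminant is 72. It is nonnegative but not a perfect square, so the roots are real and irrational: λ = (-2 ± sqrt(72))/2 ≈ 3.2426, -5.2426.
Thus the eigenvalues (to 4 decimals) are 3.2426 (modulus 3.2426); -5.2426 (modulus 5.2426); -3 (modulus 3). The spectral radius is the largest modulus: r(A) = (2 + sqrt(72))/2 ≈ 5.2426. (Cross-check: r(A) ≤ ||A||_2 ≈ 7.6578; equality holds whenever A is normal, though it can also hold for some non-normal A.)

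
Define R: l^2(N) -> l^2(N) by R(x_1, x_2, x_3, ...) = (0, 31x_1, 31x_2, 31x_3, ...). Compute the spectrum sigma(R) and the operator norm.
sigma(R) = closed disk {z in C : |z| ≤ 31}; ||R|| = 31

Note R = 31·U where U is the unit right shift (U x)_k = x_{k-1} (with x_0 := 0); so ||R|| = 31||U|| and sigma(R) = 31·sigma(U). ||R x||^2 = sum_{k≥1} |31x_k|^2 = 961||x||^2, so ||R|| = 31 and sigma(R) ⊂ {|z| ≤ 31}. For any |lambda| < 31, the equation (R - lambda I) x = 0 forces x_1 = 0, then 31x_k = lambda x_{k+1} ⇒ x = 0, so R has no eigenvalues. But (R - lambda I) is not surjective for |lambda| < 31: solving (R - lambda I) x = e_1 would require x_n proportional to (lambda/31)^(-n), which is not in l^2. So every |lambda| < 31 lies in the residual spectrum. The boundary |lambda| = 31 is in the approximate point spectrum (the spectrum is closed). Hence sigma(R) is the closed disk of radius 31.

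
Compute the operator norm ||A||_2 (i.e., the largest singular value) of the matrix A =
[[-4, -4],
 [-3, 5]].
||A||_2 = sqrt((66 + sqrt(260))/2) ≈ 6.408 (= sqrt(largest eigenvalue of A^T A))

||A||_2 = sigma_max(A) = sqrt(lambda_max(A^T A)). Form the symmetric matrix M = A^T A =
[[25, 1],
 [1, 41]].
Its characteristic polynomial (trace, determinant of M give the coefficients) is
  p(λ) = det(λ I - M) = λ^2 - 66λ + 1024.
For λ^2 - 66λ + 1024 the discriminant is 260. It is nonnegative but not a perfect square, so the roots are real and irrational: λ = (66 ± sqrt(260))/2 ≈ 41.0623, 24.9377.
So the eigenvalues of A^T A are ≈ 24.9377, 41.0623 (all ≥ 0, as they must be for A^T A). The largest is λ_max = (66 + sqrt(260))/2 ≈ 41.0623, hence ||A||_2 = sqrt(λ_max) = sqrt((66 + sqrt(260))/2) ≈ 6.408.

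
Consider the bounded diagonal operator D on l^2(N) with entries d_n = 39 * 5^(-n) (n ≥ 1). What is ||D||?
||D|| = 39/5 (attained at n = 1)

For D diagonal, ||D|| = sup_n |d_n|. The sequence d_n = 39 * 5^(-n) is positive and strictly decreasing (ratio 5^(-1) < 1), so the supremum is d_1 = 39/5. Hence ||D|| = 39/5.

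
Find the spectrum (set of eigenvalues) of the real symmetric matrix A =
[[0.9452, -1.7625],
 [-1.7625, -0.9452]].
sigma(A) ≈ {-2, 2}

A is real symmetric, so its spectrum consists of real eigenvalues. Expanding the characteristic polynomial of the displayed matrix gives
  det(λ I - A) = p(λ) = λ^2 + (0)λ + (-4).
Solving p(λ) = 0 yields eigenvalues ≈ -2, 2. (A is shown rounded to 4 decimals, so these recover the underlying integer eigenvalues to within that precision.)
Verification: the trace of A = 0 equals the sum of eigenvalues 0, and det(A) ≈ -3.9998 matches the eigenvalue product -4.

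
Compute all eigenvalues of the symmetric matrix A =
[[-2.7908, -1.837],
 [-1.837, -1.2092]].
sigma(A) ≈ {-4, 0}

A is real symmetric, so its spectrum consists of real eigenvalues. Expanding the characteristic polynomial of the displayed matrix gives
  det(λ I - A) = p(λ) = λ^2 + (4)λ + (0).
Solving p(λ) = 0 yields eigenvalues ≈ -4, 0. (A is shown rounded to 4 decimals, so these recover the underlying integer eigenvalues to within that precision.)
Verification: the trace of A = -4 equals the sum of eigenvalues -4, and det(A) ≈ 0.0001 matches the eigenvalue product 0.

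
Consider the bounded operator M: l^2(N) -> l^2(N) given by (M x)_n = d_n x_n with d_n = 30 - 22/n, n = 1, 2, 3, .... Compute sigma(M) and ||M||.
sigma(M) = {30 - 22/n : n ≥ 1} ∪ {30}; ||M|| = 30

A bounded diagonal operator on l^2 with diagonal entries d_n has spectrum equal to the closure of {d_n : n ≥ 1}: every d_n is an eigenvalue (with eigenvector e_n), so {d_n} ⊂ sigma(M); the spectrum is closed, so its closure is too; and for lambda not in the closure, (M - lambda I) has bounded inverse (the diagonal entries 1/(d_n - lambda) are bounded). For our sequence d_n = 30 - 22/n, n = 1, 2, 3, ...:
  - {d_n} = {30 - 22/n : n ≥ 1}; the only limit point is 30
  - closure = {30 - 22/n : n ≥ 1} ∪ {30}
For the norm: a diagonal operator has ||M|| = sup_n |d_n|. Here d_n = 30 - 22/n increases monotonically from d_1 = 8 toward 30, with all terms in [8, 30); so sup_n |d_n| = 30 (the supremum is the limit, not attained). So ||M|| = 30.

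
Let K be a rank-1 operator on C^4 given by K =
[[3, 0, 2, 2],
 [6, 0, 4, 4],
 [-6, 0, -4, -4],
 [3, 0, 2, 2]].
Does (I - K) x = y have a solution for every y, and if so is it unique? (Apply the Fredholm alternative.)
(I - K) is singular (det(I - K) = 0, i.e. 1 ∈ sigma(K)). (I - K) x = y is solvable iff y ⊥ ker((I - K)^*) = span{(3, 0, 2, 2)}, i.e. iff 3y_1 + 2y_3 + 2y_4 = 0. When solvable, the solutions are x = y + c·(1, 2, -2, 1), c arbitrary (ker(I - K) = span{(1, 2, -2, 1)}, dimension 1).

K has rank 1, so it is an outer product K = u v^T: every row of K is a multiple of one row vector. Reading off the entries, u = (1, 2, -2, 1) and v = (3, 0, 2, 2) (row i of K equals u_i·v^T). A rank-one matrix u v^T satisfies K u = u (v·u) and kills the (3)-dimensional subspace v^⊥, so its characteristic polynomial is lambda^3 (lambda - v·u) with v·u = tr K = 1. Hence the eigenvalues of I - K are 1 (multiplicity 3) and 1 - (1) = 0, so det(I - K) = 0. (Direct check: I - K =
[[-2, 0, -2, -2],
 [-6, 1, -4, -4],
 [6, 0, 5, 4],
 [-3, 0, -2, -1]]
has determinant 0.) So 1 is an eigenvalue of K and (I - K) is not invertible. The finite-dimensional Fredholm alternative says: either (I - K) is invertible, or ker(I - K) ≠ {0} and then range(I - K) = ker((I - K)^*)^⊥, with dim ker(I - K) = dim ker((I - K)^*). We are in the second case, so we need both kernels. Kernel of I - K: (I - K) u = u - u (v·u) = u - u = 0, so ker(I - K) = span{u} = span{(1, 2, -2, 1)} (it is exactly 1-dimensional because rank(I - K) = 3). Kernel of the adjoint: K is real, so (I - K)^* = I - K^T = I - v u^T, and (I - v u^T) v = v - v (u·v) = 0; hence ker((I - K)^*) = span{v} = span{(3, 0, 2, 2)}. Therefore (I - K) x = y is solvable iff <y, v> = 0, i.e. iff 3y_1 + 2y_3 + 2y_4 = 0. When this holds, K y = u (v·y) = 0, so (I - K) y = y and x = y is a particular solution; the full solution set is the line x = y + c·u = y + c·(1, 2, -2, 1), c ∈ C.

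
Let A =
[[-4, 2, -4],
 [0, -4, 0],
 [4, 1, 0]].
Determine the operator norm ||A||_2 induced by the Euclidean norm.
||A||_2 ≈ 6.665 (= sqrt(largest eigenvalue of A^T A))

||A||_2 = sigma_max(A) = sqrt(lambda_max(A^T A)). Form the symmetric matrix M = A^T A =
[[32, -4, 16],
 [-4, 21, -8],
 [16, -8, 16]].
Its characteristic polynomial (trace, sum of principal 2x2 minors, determinant of M give the coefficients) is
  p(λ) = det(λ I - M) = λ^3 - 69λ^2 + 1184λ - 4096.
No integer candidate from the rational root theorem (±divisors of 4096) is a root, so the roots are irrational. The cubic discriminant is Δ = 223052800 > 0, so there are three distinct real roots. p(4) = -400 and p(5) = 224 have opposite signs, so a root lies in (4, 5); Newton's method refines it to λ ≈ 4.6201. p(19) = 350 and p(20) = -16 have opposite signs, so a root lies in (19, 20); Newton's method refines it to λ ≈ 19.9574. p(44) = -400 and p(45) = 584 have opposite signs, so a root lies in (44, 45); Newton's method refines it to λ ≈ 44.4225. Check (Vieta): the three roots sum to 69, matching tr M = 69.
So the eigenvalues of A^T A are ≈ 4.6201, 19.9574, 44.4225 (all ≥ 0, as they must be for A^T A). The largest is λ_max ≈ 44.4225, hence ||A||_2 = sqrt(λ_max) ≈ 6.665.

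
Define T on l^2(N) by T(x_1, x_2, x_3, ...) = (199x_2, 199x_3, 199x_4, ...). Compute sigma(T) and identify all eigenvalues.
sigma(T) = closed disk {z in C : |z| ≤ 199}; sigma_p(T) = open disk {z in C : |z| < 199}

Note T = 199·V where V is the unit left shift (V x)_k = x_{k+1}; so sigma(T) = 199·sigma(V) and ||T|| = 199||V||. ||T x||^2 = 39601sum_{k≥2} |x_k|^2 ≤ 39601||x||^2, with equality on {x : x_1 = 0}, so ||T|| = 199. For any lambda with |lambda| < 199, set r = lambda/199 (|r| < 1); the vector x = (1, r, r^2, ...) is in l^2 and satisfies T x = 199(r, r^2, ...) = lambda x, so lambda is an eigenvalue. On the boundary |lambda| = 199 the geometric series diverges, so no l^2 eigenvector exists, but these lambda lie in the approximate point spectrum. Hence sigma(T) is the closed disk of radius 199 and sigma_p(T) is the open disk.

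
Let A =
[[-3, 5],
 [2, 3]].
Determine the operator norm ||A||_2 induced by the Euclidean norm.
||A||_2 = sqrt((47 + sqrt(765))/2) ≈ 6.1098 (= sqrt(largest eigenvalue of A^T A))

||A||_2 = sigma_max(A) = sqrt(lambda_max(A^T A)). Form the symmetric matrix M = A^T A =
[[13, -9],
 [-9, 34]].
Its characteristic polynomial (trace, determinant of M give the coefficients) is
  p(λ) = det(λ I - M) = λ^2 - 47λ + 361.
For λ^2 - 47λ + 361 the discriminant is 765. It is nonnegative but not a perfect square, so the roots are real and irrational: λ = (47 ± sqrt(765))/2 ≈ 37.3293, 9.6707.
So the eigenvalues of A^T A are ≈ 9.6707, 37.3293 (all ≥ 0, as they must be for A^T A). The largest is λ_max = (47 + sqrt(765))/2 ≈ 37.3293, hence ||A||_2 = sqrt(λ_max) = sqrt((47 + sqrt(765))/2) ≈ 6.1098.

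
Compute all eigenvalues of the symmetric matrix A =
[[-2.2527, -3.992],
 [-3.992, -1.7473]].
sigma(A) ≈ {-6, 2}

A is real symmetric, so its spectrum consists of real eigenvalues. Expanding the characteristic polynomial of the displayed matrix gives
  det(λ I - A) = p(λ) = λ^2 + (4)λ + (-12).
Solving p(λ) = 0 yields eigenvalues ≈ -6, 2. (A is shown rounded to 4 decimals, so these recover the underlying integer eigenvalues to within that precision.)
Verification: the trace of A = -4 equals the sum of eigenvalues -4, and det(A) ≈ -11.9999 matches the eigenvalue product -12.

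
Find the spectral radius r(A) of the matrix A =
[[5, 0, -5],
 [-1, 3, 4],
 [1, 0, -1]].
r(A) = 4

The eigenvalues of A are the roots of its characteristic polynomial. With M = A (coefficients from the trace, the sum of principal 2x2 minors, and det A):
  p(λ) = det(λ I - M) = λ^3 - 7λ^2 + 12λ.
The constant term is 0, so λ = 0 is a root. Dividing out λ leaves p(λ) = λ(λ^2 - 7λ + 12). For λ^2 - 7λ + 12 the discriminant is 1. It is a perfect square (1^2), so the roots are rational: λ = (7 ± 1)/2 = 4, 3.
Thus the eigenvalues (to 4 decimals) are 4 (modulus 4); 3 (modulus 3); 0 (modulus 0). The spectral radius is the largest modulus: r(A) = 4. (Cross-check: r(A) ≤ ||A||_2 ≈ 8.223; equality holds whenever A is normal, though it can also hold for some non-normal A.)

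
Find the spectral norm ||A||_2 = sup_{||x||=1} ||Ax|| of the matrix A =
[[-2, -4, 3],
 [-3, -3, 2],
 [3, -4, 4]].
||A||_2 ≈ 8.3566 (= sqrt(largest eigenvalue of A^T A))

||A||_2 = sigma_max(A) = sqrt(lambda_max(A^T A)). Form the symmetric matrix M = A^T A =
[[22, 5, 0],
 [5, 41, -34],
 [0, -34, 29]].
Its characteristic polynomial (trace, sum of principal 2x2 minors, determinant of M give the coefficients) is
  p(λ) = det(λ I - M) = λ^3 - 92λ^2 + 1548λ - 1.
No integer candidate from the rational root theorem (±divisors of 1) is a root, so the roots are irrational. The cubic discriminant is Δ = 5443851397 > 0, so there are three distinct real roots. p(0) = -1 and p(1) = 1456 have opposite signs, so a root lies in (0, 1); Newton's method refines it to λ ≈ 0.0006. p(22) = 175 and p(23) = -898 have opposite signs, so a root lies in (22, 23); Newton's method refines it to λ ≈ 22.1663. p(69) = -2692 and p(70) = 559 have opposite signs, so a root lies in (69, 70); Newton's method refines it to λ ≈ 69.8331. Check (Vieta): the three roots sum to 92, matching tr M = 92.
So the eigenvalues of A^T A are ≈ 0.0006, 22.1663, 69.8331 (all ≥ 0, as they must be for A^T A). The largest is λ_max ≈ 69.8331, hence ||A||_2 = sqrt(λ_max) ≈ 8.3566.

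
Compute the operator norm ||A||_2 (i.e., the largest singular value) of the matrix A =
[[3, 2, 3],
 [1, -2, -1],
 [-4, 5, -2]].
||A||_2 = sqrt(50) ≈ 7.0711 (= sqrt(largest eigenvalue of A^T A))

||A||_2 = sigma_max(A) = sqrt(lambda_max(A^T A)). Form the symmetric matrix M = A^T A =
[[26, -16, 16],
 [-16, 33, -2],
 [16, -2, 14]].
Its characteristic polynomial (trace, sum of principal 2x2 minors, determinant of M give the coefficients) is
  p(λ) = det(λ I - M) = λ^3 - 73λ^2 + 1168λ - 900.
By the rational root theorem any rational root is an integer divisor of 900. Testing λ = 50: p(50) = 125000 - 182500 + 58400 - 900 = 0, so λ = 50 is a root. Dividing out (λ - 50) leaves p(λ) = (λ - 50)(λ^2 - 23λ + 18). For λ^2 - 23λ + 18 the discriminant is 457. It is nonnegative but not a perfect square, so the roots are real and irrational: λ = (23 ± sqrt(457))/2 ≈ 22.1888, 0.8112.
So the eigenvalues of A^T A are ≈ 0.8112, 22.1888, 50 (all ≥ 0, as they must be for A^T A). The largest is λ_max = 50, hence ||A||_2 = sqrt(λ_max) = sqrt(50) ≈ 7.0711.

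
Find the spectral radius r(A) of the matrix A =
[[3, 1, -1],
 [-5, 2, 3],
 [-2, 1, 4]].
r(A) = 5

The eigenvalues of A are the roots of its characteristic polynomial. With M = A (coefficients from the trace, the sum of principal 2x2 minors, and det A):
  p(λ) = det(λ I - M) = λ^3 - 9λ^2 + 26λ - 30.
By the rational root theorem any rational root is an integer divisor of 30. Testing λ = 5: p(5) = 125 - 225 + 130 - 30 = 0, so λ = 5 is a root. Dividing out (λ - 5) leaves p(λ) = (λ - 5)(λ^2 - 4λ + 6). For λ^2 - 4λ + 6 the discriminant is -8. It is negative, so the roots are the complex-conjugate pair λ = 2 ± (sqrt(8)/2) i ≈ 2 ± 1.4142i. For a conjugate pair the product of the roots equals the constant term, so |λ|^2 = 6 and |λ| = sqrt(6) ≈ 2.4495.
Thus the eigenvalues (to 4 decimals) are 2 ± 1.4142i (modulus 2.4495); 5 (modulus 5). The spectral radius is the largest modulus: r(A) = 5. (Cross-check: r(A) ≤ ||A||_2 ≈ 7.8462; equality holds whenever A is normal, though it can also hold for some non-normal A.)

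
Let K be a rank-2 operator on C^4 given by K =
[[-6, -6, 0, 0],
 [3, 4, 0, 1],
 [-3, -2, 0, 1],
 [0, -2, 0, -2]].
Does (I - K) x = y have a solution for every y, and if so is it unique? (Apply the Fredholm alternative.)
(I - K) is invertible (det(I - K) = 5 ≠ 0), so for every y in C^4 the equation (I - K) x = y has a unique solution.

K has rank 2 and factors as K = U V^T = u1 v1^T + u2 v2^T with u1 = (0, -1, -1, 2), v1 = (1, 0, 0, -1), u2 = (3, -2, 1, 1), v2 = (-2, -2, 0, 0) (multiplying out reproduces the displayed K). The nonzero eigenvalues of U V^T coincide with those of the 2 x 2 matrix G = V^T U = [[v1·u1, v1·u2], [v2·u1, v2·u2]] = [[-2, 2], [2, -2]], and by the Sylvester determinant identity det(I_4 - U V^T) = det(I_2 - V^T U) = det([[3, -2], [-2, 3]]) = (3)(3) - (-2)(-2) = 5. (Direct check: I - K =
[[7, 6, 0, 0],
 [-3, -3, 0, -1],
 [3, 2, 1, -1],
 [0, 2, 0, 3]]
has determinant 5.) The finite-dimensional Fredholm alternative says: either (I - K) is invertible, or ker(I - K) ≠ {0} and then range(I - K) = ker((I - K)^*)^⊥, with dim ker(I - K) = dim ker((I - K)^*). Since det(I - K) ≠ 0, 1 is not an eigenvalue of K and ker(I - K) = {0}, so we are in the first case: for every y there is a unique x = (I - K)^(-1) y. (Explicitly, by the Woodbury identity, (I - U V^T)^(-1) = I + U (I_2 - G)^(-1) V^T.)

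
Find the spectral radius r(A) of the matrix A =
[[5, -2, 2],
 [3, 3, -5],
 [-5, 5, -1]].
r(A) ≈ 5.9877

The eigenvalues of A are the roots of its characteristic polynomial. With M = A (coefficients from the trace, the sum of principal 2x2 minors, and det A):
  p(λ) = det(λ I - M) = λ^3 - 7λ^2 + 48λ - 114.
No integer candidate from the rational root theorem (±divisors of 114) is a root, so the roots are irrational. The cubic discriminant is Δ = -147300 < 0, so there is one real root and a complex-conjugate pair. p(3) = -6 and p(4) = 30 have opposite signs, so a root lies in (3, 4); Newton's method refines it to λ ≈ 3.1797. Dividing out (λ - (3.1797)) leaves approximately λ^2 - 3.8203λ + 35.8526. For λ^2 - 3.8203λ + 35.8526 the discriminant is -128.8156. It is negative, so the remaining roots are the complex-conjugate pair λ ≈ 1.9102 ± 5.6748i. Their product equals the constant term, so |λ|^2 ≈ 35.8526 and |λ| ≈ 5.9877.
Thus the eigenvalues (to 4 decimals) are 3.1797 (modulus 3.1797); 1.9102 ± 5.6748i (modulus 5.9877). The spectral radius is the largest modulus: r(A) ≈ 5.9877. (Cross-check: r(A) ≤ ||A||_2 ≈ 8.9794; equality holds whenever A is normal, though it can also hold for some non-normal A.)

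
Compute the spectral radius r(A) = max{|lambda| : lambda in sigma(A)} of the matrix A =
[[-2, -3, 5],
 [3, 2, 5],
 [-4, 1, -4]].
r(A) ≈ 6.1975

The eigenvalues of A are the roots of its characteristic polynomial. With M = A (coefficients from the trace, the sum of principal 2x2 minors, and det A):
  p(λ) = det(λ I - M) = λ^3 + 4λ^2 + 20λ - 105.
No integer candidate from the rational root theorem (±divisors of 105) is a root, so the roots are irrational. The cubic discriminant is Δ = -447595 < 0, so there is one real root and a complex-conjugate pair. p(2) = -41 and p(3) = 18 have opposite signs, so a root lies in (2, 3); Newton's method refines it to λ ≈ 2.7338. Dividing out (λ - (2.7338)) leaves approximately λ^2 + 6.7338λ + 38.4085. For λ^2 + 6.7338λ + 38.4085 the discriminant is -108.2906. It is negative, so the remaining roots are the complex-conjugate pair λ ≈ -3.3669 ± 5.2031i. Their product equals the constant term, so |λ|^2 ≈ 38.4085 and |λ| ≈ 6.1975.
Thus the eigenvalues (to 4 decimals) are 2.7338 (modulus 2.7338); -3.3669 ± 5.2031i (modulus 6.1975). The spectral radius is the largest modulus: r(A) ≈ 6.1975. (Cross-check: r(A) ≤ ||A||_2 ≈ 8.7115; equality holds whenever A is normal, though it can also hold for some non-normal A.)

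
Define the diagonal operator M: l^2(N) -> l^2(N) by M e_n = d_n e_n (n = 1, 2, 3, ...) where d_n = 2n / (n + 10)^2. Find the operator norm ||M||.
||M|| = 1/20 (attained at n = 10)

For M diagonal, ||M|| = sup_n |d_n|. Treat f(x) = 2x / (x + 10)^2 for real x > 0. By the quotient rule, f'(x) = 2(10 - x)/(x + 10)^3, which is positive for x < 10 and negative for x > 10. So f has a unique maximum at x = 10, and since 10 is a positive integer, the supremum over n ≥ 1 is attained at n = 10: d_10 = 2·10/(10 + 10)^2 = 2·10/400 = 1/20. Hence ||M|| = 1/20.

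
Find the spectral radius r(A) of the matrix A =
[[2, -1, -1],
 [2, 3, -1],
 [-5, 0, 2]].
r(A) ≈ 3.8659

The eigenvalues of A are the roots of its characteristic polynomial. With M = A (coefficients from the trace, the sum of principal 2x2 minors, and det A):
  p(λ) = det(λ I - M) = λ^3 - 7λ^2 + 13λ + 4.
No integer candidate from the rational root theorem (±divisors of 4) is a root, so the roots are irrational. The cubic discriminant is Δ = -2003 < 0, so there is one real root and a complex-conjugate pair. p(-1) = -17 and p(0) = 4 have opposite signs, so a root lies in (-1, 0); Newton's method refines it to λ ≈ -0.2676. Dividing out (λ - (-0.2676)) leaves approximately λ^2 - 7.2676λ + 14.9452. For λ^2 - 7.2676λ + 14.9452 the discriminant is -6.9619. It is negative, so the remaining roots are the complex-conjugate pair λ ≈ 3.6338 ± 1.3193i. Their product equals the constant term, so |λ|^2 ≈ 14.9452 and |λ| ≈ 3.8659.
Thus the eigenvalues (to 4 decimals) are -0.2676 (modulus 0.2676); 3.6338 ± 1.3193i (modulus 3.8659). The spectral radius is the largest modulus: r(A) ≈ 3.8659. (Cross-check: r(A) ≤ ||A||_2 ≈ 6.2945; equality holds whenever A is normal, though it can also hold for some non-normal A.)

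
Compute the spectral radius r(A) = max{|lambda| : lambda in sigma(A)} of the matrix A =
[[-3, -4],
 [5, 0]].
r(A) = sqrt(20) ≈ 4.4721

The eigenvalues of A are the roots of its characteristic polynomial. With M = A (coefficients from the trace and determinant):
  p(λ) = det(λ I - M) = λ^2 + 3λ + 20.
For λ^2 + 3λ + 20 the discriminant is -71. It is negative, so the roots are the complex-conjugate pair λ = -3/2 ± (sqrt(71)/2) i ≈ -1.5 ± 4.2131i. For a conjugate pair the product of the roots equals the constant term, so |λ|^2 = 20 and |λ| = sqrt(20) ≈ 4.4721.
Thus the eigenvalues (to 4 decimals) are -1.5 ± 4.2131i (modulus 4.4721). The spectral radius is the largest modulus: r(A) = sqrt(20) ≈ 4.4721. (Cross-check: r(A) ≤ ||A||_2 ≈ 6.3246; equality holds whenever A is normal, though it can also hold for some non-normal A.)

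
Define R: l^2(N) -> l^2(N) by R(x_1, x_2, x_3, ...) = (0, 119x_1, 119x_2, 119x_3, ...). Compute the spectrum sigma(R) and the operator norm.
sigma(R) = closed disk {z in C : |z| ≤ 119}; ||R|| = 119

Note R = 119·U where U is the unit right shift (U x)_k = x_{k-1} (with x_0 := 0); so ||R|| = 119||U|| and sigma(R) = 119·sigma(U). ||R x||^2 = sum_{k≥1} |119x_k|^2 = 14161||x||^2, so ||R|| = 119 and sigma(R) ⊂ {|z| ≤ 119}. For any |lambda| < 119, the equation (R - lambda I) x = 0 forces x_1 = 0, then 119x_k = lambda x_{k+1} ⇒ x = 0, so R has no eigenvalues. But (R - lambda I) is not surjective for |lambda| < 119: solving (R - lambda I) x = e_1 would require x_n proportional to (lambda/119)^(-n), which is not in l^2. So every |lambda| < 119 lies in the residual spectrum. The boundary |lambda| = 119 is in the approximate point spectrum (the spectrum is closed). Hence sigma(R) is the closed disk of radius 119.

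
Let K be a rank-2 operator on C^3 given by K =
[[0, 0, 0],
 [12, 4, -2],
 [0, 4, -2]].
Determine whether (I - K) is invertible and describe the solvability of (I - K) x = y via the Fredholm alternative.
(I - K) is invertible (det(I - K) = -1 ≠ 0), so for every y in C^3 the equation (I - K) x = y has a unique solution.

K has rank 2 and factors as K = U V^T = u1 v1^T + u2 v2^T with u1 = (0, -3, -1), v1 = (-3, -2, 1), u2 = (0, -1, 1), v2 = (-3, 2, -1) (multiplying out reproduces the displayed K). The nonzero eigenvalues of U V^T coincide with those of the 2 x 2 matrix G = V^T U = [[v1·u1, v1·u2], [v2·u1, v2·u2]] = [[5, 3], [-5, -3]], and by the Sylvester determinant identity det(I_3 - U V^T) = det(I_2 - V^T U) = det([[-4, -3], [5, 4]]) = (-4)(4) - (-3)(5) = -1. (Direct check: I - K =
[[1, 0, 0],
 [-12, -3, 2],
 [0, -4, 3]]
has determinant -1.) The finite-dimensional Fredholm alternative says: either (I - K) is invertible, or ker(I - K) ≠ {0} and then range(I - K) = ker((I - K)^*)^⊥, with dim ker(I - K) = dim ker((I - K)^*). Since det(I - K) ≠ 0, 1 is not an eigenvalue of K and ker(I - K) = {0}, so we are in the first case: for every y there is a unique x = (I - K)^(-1) y. (Explicitly, by the Woodbury identity, (I - U V^T)^(-1) = I + U (I_2 - G)^(-1) V^T.)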